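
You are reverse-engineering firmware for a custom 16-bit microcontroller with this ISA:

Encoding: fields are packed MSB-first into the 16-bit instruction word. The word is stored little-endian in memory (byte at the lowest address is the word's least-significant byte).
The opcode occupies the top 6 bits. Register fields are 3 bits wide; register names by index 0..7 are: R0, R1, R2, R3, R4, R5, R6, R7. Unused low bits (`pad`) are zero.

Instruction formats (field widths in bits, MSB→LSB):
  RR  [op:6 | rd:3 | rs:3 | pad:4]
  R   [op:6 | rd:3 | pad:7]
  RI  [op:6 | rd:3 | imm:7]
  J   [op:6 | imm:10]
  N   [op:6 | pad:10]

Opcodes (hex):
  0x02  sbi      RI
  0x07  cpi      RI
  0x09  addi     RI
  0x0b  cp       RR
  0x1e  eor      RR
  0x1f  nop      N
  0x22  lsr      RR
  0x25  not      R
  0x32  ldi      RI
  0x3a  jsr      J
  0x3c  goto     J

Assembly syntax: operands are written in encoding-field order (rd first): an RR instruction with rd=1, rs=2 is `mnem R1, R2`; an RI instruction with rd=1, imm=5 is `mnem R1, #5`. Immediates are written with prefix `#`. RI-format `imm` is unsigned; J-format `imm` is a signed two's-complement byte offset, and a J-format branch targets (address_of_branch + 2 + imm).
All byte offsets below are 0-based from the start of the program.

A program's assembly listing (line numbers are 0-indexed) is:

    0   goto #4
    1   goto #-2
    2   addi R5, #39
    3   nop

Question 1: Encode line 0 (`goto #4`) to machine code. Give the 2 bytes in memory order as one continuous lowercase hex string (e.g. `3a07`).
04f0

L0: goto op=0x3c:6|imm=4:10 ⇒ 0xf004 ⇒ little 04 f0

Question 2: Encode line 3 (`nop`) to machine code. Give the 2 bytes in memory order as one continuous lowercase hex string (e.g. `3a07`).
007c

L3: nop op=0x1f:6|pad=0:10 ⇒ 0x7c00 ⇒ little 00 7c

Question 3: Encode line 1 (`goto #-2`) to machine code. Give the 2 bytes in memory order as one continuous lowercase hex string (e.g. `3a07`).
line 1 (goto): pack op=0x3c:6|imm=-2:10 = 0xf3fe; little→ fe f3

fef3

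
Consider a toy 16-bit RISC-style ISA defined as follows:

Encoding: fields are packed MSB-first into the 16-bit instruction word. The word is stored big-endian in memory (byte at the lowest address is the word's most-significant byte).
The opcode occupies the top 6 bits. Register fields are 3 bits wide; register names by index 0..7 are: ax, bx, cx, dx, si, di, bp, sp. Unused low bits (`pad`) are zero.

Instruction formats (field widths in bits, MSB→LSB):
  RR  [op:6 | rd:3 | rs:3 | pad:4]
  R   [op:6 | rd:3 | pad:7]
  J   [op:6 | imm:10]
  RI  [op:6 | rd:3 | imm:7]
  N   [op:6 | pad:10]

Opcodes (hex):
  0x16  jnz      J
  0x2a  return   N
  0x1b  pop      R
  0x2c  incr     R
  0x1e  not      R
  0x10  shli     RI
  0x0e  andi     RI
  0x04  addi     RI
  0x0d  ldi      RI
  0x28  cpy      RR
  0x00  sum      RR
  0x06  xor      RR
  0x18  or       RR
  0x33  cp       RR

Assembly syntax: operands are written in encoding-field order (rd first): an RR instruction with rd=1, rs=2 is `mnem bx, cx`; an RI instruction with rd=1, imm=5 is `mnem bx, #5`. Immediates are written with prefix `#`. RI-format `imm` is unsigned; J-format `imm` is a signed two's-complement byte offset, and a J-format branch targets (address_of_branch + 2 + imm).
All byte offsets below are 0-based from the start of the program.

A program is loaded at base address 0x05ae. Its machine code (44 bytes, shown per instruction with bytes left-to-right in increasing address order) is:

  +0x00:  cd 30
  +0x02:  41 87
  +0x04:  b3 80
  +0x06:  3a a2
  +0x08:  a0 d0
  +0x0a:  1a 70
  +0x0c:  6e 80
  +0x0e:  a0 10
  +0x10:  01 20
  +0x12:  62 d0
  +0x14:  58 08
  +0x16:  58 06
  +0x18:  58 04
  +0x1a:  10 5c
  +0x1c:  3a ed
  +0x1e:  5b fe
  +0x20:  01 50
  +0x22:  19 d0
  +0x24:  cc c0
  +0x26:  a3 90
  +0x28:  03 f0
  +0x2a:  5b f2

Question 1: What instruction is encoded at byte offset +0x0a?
off 0x0a: read 1a 70 as big → 0x1a70
  opcode bits[15:10]=0x6: xor/RR
  [9:7] rd=4 = si
  [6:4] rs=7 = sp

xor si, sp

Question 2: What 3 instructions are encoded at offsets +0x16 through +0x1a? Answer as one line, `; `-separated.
[16] 58 06 → 0x5806
  op=0x5806>>10=0x16 ⇒ jnz (J)
  imm: (w>>0)&0x3ff=0x6 → #6
[18] 58 04 → 0x5804
  op=0x5804>>10=0x16 ⇒ jnz (J)
  imm: (w>>0)&0x3ff=0x4 → #4
[1a] 10 5c → 0x105c
  op=0x105c>>10=0x4 ⇒ addi (RI)
  rd: (w>>7)&0x7=0x0 → ax
  imm: (w>>0)&0x7f=0x5c → #92

jnz #6; jnz #4; addi ax, #92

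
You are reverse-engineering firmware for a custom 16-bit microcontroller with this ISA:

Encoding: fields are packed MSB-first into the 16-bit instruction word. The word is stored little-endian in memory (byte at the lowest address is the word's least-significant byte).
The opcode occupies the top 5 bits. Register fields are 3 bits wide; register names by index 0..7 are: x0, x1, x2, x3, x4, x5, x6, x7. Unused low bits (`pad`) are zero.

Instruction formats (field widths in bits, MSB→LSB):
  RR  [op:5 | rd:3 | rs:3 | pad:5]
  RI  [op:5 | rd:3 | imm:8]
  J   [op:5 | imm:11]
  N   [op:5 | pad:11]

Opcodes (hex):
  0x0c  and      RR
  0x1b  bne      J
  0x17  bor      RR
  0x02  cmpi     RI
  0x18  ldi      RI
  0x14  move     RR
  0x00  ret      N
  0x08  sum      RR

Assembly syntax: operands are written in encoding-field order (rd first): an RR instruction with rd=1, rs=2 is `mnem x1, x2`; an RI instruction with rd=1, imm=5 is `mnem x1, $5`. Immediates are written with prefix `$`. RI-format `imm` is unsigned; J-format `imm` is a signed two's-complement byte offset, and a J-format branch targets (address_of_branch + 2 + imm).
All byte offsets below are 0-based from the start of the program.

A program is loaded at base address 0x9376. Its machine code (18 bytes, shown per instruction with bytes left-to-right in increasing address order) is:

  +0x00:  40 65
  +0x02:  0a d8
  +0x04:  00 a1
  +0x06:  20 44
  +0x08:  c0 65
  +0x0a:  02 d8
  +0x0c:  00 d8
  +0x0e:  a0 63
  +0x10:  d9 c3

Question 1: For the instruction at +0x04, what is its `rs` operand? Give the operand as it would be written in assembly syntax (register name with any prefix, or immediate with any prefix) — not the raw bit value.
[04] 00 a1 → 0xa100
  op=0xa100>>11=0x14 ⇒ move (RR)
  rd@[10:8]=0x1 ⇒ x1
  rs@[7:5]=0x0 ⇒ x0

x0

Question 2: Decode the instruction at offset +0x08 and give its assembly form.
[08] c0 65 → 0x65c0
  op=0x65c0>>11=0xc ⇒ and (RR)
  rd: (w>>8)&0x7=0x5 → x5
  rs: (w>>5)&0x7=0x6 → x6

and x5, x6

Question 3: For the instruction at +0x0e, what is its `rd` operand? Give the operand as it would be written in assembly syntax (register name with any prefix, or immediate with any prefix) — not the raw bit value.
x3

off 0x0e: read a0 63 as little → 0x63a0
  op=0x63a0>>11=0xc ⇒ and (RR)
  [10:8] rd=3 = x3
  [7:5] rs=5 = x5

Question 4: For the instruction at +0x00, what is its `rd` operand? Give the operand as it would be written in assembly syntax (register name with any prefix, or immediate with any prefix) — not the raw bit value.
+0x00: 40 65 ⇒ word 0x6540 (little)
  op=0x6540>>11=0xc ⇒ and (RR)
  [10:8] rd=5 = x5
  [7:5] rs=2 = x2

x5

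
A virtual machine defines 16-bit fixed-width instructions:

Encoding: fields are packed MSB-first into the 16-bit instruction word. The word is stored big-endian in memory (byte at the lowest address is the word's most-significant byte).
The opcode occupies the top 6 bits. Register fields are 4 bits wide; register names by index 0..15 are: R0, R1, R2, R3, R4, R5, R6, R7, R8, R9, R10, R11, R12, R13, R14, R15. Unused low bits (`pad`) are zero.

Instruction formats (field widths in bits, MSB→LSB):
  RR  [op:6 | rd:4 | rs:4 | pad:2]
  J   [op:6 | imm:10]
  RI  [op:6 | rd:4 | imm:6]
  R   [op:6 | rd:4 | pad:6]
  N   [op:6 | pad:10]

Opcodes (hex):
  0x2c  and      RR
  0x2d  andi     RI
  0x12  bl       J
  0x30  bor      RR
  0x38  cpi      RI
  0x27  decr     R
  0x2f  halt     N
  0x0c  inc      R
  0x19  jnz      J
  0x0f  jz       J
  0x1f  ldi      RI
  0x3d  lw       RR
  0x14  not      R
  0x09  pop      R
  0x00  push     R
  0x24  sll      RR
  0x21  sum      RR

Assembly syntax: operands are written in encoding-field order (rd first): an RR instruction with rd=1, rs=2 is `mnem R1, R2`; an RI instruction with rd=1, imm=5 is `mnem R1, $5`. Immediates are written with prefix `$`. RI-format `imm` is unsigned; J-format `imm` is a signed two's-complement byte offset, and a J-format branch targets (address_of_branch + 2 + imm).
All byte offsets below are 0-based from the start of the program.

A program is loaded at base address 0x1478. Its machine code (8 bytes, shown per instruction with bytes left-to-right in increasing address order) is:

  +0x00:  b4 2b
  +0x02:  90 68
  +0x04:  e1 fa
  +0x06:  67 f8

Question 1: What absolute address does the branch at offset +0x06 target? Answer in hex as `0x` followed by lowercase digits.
0x1478

[06] 67 f8 → 0x67f8
  opcode bits[15:10]=0x19: jnz/J
  imm@[9:0]=0x3f8 (s10→-8) ⇒ $-8
  target = base 0x1478 + off 0x06 + 2 + imm -8 = 0x1478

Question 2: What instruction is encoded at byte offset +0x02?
[02] 90 68 → 0x9068
  op=0x9068>>10=0x24 ⇒ sll (RR)
  rd: (w>>6)&0xf=0x1 → R1
  rs: (w>>2)&0xf=0xa → R10

sll R1, R10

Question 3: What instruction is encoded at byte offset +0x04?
[04] e1 fa → 0xe1fa
  opcode bits[15:10]=0x38: cpi/RI
  rd@[9:6]=0x7 ⇒ R7
  imm@[5:0]=0x3a ⇒ $58

cpi R7, $58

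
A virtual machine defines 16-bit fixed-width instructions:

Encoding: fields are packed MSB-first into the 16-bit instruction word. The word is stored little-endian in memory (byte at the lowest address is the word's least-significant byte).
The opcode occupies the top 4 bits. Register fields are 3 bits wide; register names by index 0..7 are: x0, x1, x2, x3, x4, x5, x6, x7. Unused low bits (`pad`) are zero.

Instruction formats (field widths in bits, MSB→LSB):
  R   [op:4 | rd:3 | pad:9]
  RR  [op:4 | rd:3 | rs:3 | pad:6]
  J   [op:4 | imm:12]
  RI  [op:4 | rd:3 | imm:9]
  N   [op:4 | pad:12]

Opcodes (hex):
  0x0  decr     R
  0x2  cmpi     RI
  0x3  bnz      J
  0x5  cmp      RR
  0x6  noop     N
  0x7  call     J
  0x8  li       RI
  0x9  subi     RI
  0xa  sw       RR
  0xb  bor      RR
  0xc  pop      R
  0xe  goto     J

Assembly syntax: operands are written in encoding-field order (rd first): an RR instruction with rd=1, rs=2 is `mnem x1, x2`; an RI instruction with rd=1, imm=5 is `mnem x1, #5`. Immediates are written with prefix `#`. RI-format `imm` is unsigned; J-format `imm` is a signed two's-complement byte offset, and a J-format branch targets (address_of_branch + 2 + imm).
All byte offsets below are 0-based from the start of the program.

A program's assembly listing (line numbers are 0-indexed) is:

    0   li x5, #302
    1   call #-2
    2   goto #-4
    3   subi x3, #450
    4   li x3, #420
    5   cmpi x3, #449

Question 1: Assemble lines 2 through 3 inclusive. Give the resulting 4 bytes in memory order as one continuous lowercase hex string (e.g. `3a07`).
line 2 (goto): pack op=0xe:4|imm=-4:12 = 0xeffc; little→ fc ef
line 3 (subi): pack op=0x9:4|rd=3:3|imm=450:9 = 0x97c2; little→ c2 97

fcefc297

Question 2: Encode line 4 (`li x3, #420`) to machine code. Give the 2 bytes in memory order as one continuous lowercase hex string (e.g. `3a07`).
line 4 (li): pack op=0x8:4|rd=3:3|imm=420:9 = 0x87a4; little→ a4 87

a487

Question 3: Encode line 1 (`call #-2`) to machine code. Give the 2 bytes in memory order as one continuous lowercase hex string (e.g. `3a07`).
line 1 (call): pack op=0x7:4|imm=-2:12 = 0x7ffe; little→ fe 7f

fe7f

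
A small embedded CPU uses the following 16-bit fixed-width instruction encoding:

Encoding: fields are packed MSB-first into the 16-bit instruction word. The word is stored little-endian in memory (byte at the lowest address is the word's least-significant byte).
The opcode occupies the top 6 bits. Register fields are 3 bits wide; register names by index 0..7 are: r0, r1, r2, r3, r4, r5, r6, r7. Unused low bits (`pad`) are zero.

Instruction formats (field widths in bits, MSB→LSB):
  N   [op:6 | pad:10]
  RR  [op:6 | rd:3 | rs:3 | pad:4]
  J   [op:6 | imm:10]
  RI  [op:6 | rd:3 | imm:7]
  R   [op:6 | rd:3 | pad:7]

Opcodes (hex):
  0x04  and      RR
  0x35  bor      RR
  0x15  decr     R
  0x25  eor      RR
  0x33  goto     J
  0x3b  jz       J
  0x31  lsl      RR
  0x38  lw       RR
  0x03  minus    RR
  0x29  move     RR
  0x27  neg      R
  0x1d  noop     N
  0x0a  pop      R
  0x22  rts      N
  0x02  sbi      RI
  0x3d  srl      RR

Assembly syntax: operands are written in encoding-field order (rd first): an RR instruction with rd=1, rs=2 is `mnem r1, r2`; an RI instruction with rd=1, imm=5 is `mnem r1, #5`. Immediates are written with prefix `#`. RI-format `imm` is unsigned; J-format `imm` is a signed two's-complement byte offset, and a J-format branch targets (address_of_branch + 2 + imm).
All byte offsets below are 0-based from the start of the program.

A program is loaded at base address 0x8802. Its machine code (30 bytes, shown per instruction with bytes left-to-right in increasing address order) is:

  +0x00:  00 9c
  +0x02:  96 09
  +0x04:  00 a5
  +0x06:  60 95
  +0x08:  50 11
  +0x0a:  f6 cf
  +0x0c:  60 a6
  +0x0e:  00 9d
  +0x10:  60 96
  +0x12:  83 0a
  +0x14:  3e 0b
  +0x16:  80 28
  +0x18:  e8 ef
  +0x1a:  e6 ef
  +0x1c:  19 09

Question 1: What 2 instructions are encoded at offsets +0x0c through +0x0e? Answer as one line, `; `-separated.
move r4, r6; neg r2

off 0x0c: read 60 a6 as little → 0xa660
  top 6b → 0x29 → move [RR]
  rd: (w>>7)&0x7=0x4 → r4
  rs: (w>>4)&0x7=0x6 → r6
off 0x0e: read 00 9d as little → 0x9d00
  top 6b → 0x27 → neg [R]
  rd: (w>>7)&0x7=0x2 → r2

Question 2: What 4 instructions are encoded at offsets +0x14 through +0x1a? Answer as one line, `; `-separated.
+0x14: 3e 0b ⇒ word 0x0b3e (little)
  op=0x0b3e>>10=0x2 ⇒ sbi (RI)
  rd@[9:7]=0x6 ⇒ r6
  imm@[6:0]=0x3e ⇒ #62
+0x16: 80 28 ⇒ word 0x2880 (little)
  op=0x2880>>10=0xa ⇒ pop (R)
  rd@[9:7]=0x1 ⇒ r1
+0x18: e8 ef ⇒ word 0xefe8 (little)
  op=0xefe8>>10=0x3b ⇒ jz (J)
  imm@[9:0]=0x3e8 (s10→-24) ⇒ #-24
+0x1a: e6 ef ⇒ word 0xefe6 (little)
  op=0xefe6>>10=0x3b ⇒ jz (J)
  imm@[9:0]=0x3e6 (s10→-26) ⇒ #-26

sbi r6, #62; pop r1; jz #-24; jz #-26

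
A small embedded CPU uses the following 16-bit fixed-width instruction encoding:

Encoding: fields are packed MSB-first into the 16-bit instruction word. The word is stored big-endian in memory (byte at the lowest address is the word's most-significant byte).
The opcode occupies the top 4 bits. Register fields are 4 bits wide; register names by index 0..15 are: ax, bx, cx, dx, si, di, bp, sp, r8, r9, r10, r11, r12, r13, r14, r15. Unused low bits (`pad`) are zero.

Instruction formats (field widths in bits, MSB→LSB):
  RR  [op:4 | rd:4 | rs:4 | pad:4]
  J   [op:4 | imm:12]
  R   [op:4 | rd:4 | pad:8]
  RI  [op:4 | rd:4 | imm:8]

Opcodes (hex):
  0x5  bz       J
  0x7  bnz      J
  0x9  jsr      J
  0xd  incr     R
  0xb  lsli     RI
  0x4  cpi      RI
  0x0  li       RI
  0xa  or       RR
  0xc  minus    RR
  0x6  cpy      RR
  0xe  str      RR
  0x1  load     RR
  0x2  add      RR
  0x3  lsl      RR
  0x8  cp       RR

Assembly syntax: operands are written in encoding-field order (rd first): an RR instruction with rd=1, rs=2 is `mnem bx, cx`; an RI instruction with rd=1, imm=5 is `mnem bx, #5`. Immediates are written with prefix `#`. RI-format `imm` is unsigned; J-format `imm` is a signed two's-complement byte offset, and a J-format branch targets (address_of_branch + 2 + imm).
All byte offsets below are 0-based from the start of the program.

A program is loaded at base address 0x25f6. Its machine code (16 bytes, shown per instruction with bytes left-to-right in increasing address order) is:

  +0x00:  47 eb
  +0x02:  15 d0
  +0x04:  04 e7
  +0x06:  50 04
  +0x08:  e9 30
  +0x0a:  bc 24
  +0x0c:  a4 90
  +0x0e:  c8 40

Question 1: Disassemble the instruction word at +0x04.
li si, #231

[04] 04 e7 → 0x04e7
  op=0x04e7>>12=0x0 ⇒ li (RI)
  rd@[11:8]=0x4 ⇒ si
  imm@[7:0]=0xe7 ⇒ #231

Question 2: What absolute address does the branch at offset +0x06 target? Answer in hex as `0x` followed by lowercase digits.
+0x06: 50 04 ⇒ word 0x5004 (big)
  top 4b → 0x5 → bz [J]
  imm: (w>>0)&0xfff=0x4 → #4
  target = base 0x25f6 + off 0x06 + 2 + imm 4 = 0x2602

0x2602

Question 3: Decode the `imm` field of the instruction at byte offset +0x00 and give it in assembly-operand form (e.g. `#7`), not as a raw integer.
#235

off 0x00: read 47 eb as big → 0x47eb
  opcode bits[15:12]=0x4: cpi/RI
  rd@[11:8]=0x7 ⇒ sp
  imm@[7:0]=0xeb ⇒ #235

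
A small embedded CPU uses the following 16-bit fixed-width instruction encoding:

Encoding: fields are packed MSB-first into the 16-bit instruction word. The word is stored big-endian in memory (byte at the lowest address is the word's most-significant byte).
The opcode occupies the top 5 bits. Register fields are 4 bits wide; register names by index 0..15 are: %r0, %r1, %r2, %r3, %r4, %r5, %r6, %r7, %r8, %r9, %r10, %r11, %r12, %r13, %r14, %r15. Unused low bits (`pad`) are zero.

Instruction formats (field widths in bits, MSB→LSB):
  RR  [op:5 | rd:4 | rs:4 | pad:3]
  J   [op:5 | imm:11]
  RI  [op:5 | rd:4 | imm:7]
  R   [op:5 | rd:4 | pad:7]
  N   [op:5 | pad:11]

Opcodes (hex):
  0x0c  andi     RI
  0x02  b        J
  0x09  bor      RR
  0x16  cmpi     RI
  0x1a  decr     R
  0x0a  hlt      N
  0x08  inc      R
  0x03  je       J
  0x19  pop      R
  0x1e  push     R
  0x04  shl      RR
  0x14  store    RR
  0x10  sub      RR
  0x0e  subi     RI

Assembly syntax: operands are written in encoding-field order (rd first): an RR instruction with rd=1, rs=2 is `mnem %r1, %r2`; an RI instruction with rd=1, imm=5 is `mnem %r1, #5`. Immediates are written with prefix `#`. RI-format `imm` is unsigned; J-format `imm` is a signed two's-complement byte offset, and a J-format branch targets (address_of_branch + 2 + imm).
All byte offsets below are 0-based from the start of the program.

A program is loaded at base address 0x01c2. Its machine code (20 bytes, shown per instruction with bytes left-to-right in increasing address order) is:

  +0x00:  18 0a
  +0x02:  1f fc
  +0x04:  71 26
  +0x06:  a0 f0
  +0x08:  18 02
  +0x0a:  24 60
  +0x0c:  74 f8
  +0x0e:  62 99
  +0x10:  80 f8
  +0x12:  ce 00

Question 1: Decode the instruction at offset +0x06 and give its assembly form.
store %r1, %r14

+0x06: a0 f0 ⇒ word 0xa0f0 (big)
  opcode bits[15:11]=0x14: store/RR
  rd@[10:7]=0x1 ⇒ %r1
  rs@[6:3]=0xe ⇒ %r14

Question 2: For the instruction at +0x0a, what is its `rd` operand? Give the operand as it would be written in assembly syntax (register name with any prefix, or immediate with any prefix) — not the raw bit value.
%r8

[0a] 24 60 → 0x2460
  top 5b → 0x4 → shl [RR]
  rd@[10:7]=0x8 ⇒ %r8
  rs@[6:3]=0xc ⇒ %r12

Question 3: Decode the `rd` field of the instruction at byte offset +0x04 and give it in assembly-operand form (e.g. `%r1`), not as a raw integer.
+0x04: 71 26 ⇒ word 0x7126 (big)
  op=0x7126>>11=0xe ⇒ subi (RI)
  rd@[10:7]=0x2 ⇒ %r2
  imm@[6:0]=0x26 ⇒ #38

%r2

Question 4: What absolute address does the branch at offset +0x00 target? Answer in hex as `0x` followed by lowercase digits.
[00] 18 0a → 0x180a
  op=0x180a>>11=0x3 ⇒ je (J)
  imm: (w>>0)&0x7ff=0xa → #10
  target = base 0x01c2 + off 0x00 + 2 + imm 10 = 0x01ce

0x01ce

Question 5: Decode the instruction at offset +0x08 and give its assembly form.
@+08  big-endian(18 02) = 0x1802
  opcode bits[15:11]=0x3: je/J
  imm: (w>>0)&0x7ff=0x2 → #2

je #2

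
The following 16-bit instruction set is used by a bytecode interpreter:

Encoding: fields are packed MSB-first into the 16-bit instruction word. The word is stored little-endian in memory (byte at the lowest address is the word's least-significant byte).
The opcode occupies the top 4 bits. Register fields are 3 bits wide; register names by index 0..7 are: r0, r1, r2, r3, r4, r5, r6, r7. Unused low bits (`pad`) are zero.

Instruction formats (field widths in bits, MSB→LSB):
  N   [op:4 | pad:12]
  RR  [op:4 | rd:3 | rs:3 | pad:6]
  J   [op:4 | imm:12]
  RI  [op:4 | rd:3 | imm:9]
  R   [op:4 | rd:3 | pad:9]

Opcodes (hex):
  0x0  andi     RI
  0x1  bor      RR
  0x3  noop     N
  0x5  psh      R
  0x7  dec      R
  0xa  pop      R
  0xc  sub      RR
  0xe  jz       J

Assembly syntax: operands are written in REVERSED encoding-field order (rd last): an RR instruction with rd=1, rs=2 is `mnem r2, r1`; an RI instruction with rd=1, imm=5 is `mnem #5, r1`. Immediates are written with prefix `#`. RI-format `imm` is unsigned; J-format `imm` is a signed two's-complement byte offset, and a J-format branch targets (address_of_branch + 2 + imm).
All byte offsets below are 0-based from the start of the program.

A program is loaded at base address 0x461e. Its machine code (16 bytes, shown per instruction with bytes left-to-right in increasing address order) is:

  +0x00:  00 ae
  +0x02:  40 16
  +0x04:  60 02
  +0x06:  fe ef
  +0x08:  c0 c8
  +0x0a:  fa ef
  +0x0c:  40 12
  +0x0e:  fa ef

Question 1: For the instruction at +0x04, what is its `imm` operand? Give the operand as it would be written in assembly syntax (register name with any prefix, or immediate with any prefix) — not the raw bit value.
#96

+0x04: 60 02 ⇒ word 0x0260 (little)
  opcode bits[15:12]=0x0: andi/RI
  rd: (w>>9)&0x7=0x1 → r1
  imm: (w>>0)&0x1ff=0x60 → #96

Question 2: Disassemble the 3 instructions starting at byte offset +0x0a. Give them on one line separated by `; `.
jz #-6; bor r1, r1; jz #-6

[0a] fa ef → 0xeffa
  opcode bits[15:12]=0xe: jz/J
  imm@[11:0]=0xffa (s12→-6) ⇒ #-6
[0c] 40 12 → 0x1240
  opcode bits[15:12]=0x1: bor/RR
  rd@[11:9]=0x1 ⇒ r1
  rs@[8:6]=0x1 ⇒ r1
[0e] fa ef → 0xeffa
  opcode bits[15:12]=0xe: jz/J
  imm@[11:0]=0xffa (s12→-6) ⇒ #-6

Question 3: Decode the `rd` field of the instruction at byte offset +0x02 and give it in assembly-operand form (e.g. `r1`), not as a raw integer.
+0x02: 40 16 ⇒ word 0x1640 (little)
  top 4b → 0x1 → bor [RR]
  [11:9] rd=3 = r3
  [8:6] rs=1 = r1

r3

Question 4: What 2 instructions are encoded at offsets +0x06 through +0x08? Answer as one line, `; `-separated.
jz #-2; sub r3, r4

[06] fe ef → 0xeffe
  opcode bits[15:12]=0xe: jz/J
  imm: (w>>0)&0xfff=0xffe (s12→-2) → #-2
[08] c0 c8 → 0xc8c0
  opcode bits[15:12]=0xc: sub/RR
  rd: (w>>9)&0x7=0x4 → r4
  rs: (w>>6)&0x7=0x3 → r3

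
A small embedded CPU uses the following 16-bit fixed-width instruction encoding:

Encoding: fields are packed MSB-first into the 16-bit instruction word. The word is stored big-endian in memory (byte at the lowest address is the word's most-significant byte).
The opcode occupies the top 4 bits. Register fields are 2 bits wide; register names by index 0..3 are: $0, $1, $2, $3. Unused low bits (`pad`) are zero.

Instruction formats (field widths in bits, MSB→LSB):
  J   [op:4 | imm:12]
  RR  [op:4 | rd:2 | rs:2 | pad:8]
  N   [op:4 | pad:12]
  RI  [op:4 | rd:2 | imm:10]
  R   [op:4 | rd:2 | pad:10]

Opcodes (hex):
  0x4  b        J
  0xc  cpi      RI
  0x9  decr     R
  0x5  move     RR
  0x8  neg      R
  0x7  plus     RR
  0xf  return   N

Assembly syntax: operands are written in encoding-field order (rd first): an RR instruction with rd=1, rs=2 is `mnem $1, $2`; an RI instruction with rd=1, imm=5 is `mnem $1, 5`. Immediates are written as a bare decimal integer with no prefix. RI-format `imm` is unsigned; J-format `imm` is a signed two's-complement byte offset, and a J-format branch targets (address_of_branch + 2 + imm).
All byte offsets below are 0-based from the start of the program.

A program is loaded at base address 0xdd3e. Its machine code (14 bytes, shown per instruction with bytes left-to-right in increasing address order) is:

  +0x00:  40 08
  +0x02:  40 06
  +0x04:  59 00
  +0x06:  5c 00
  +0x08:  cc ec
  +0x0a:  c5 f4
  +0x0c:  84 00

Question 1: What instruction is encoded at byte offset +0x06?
move $3, $0

[06] 5c 00 → 0x5c00
  opcode bits[15:12]=0x5: move/RR
  rd: (w>>10)&0x3=0x3 → $3
  rs: (w>>8)&0x3=0x0 → $0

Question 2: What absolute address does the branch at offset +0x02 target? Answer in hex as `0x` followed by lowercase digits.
@+02  big-endian(40 06) = 0x4006
  top 4b → 0x4 → b [J]
  [11:0] imm=6 = 6
  target = base 0xdd3e + off 0x02 + 2 + imm 6 = 0xdd48

0xdd48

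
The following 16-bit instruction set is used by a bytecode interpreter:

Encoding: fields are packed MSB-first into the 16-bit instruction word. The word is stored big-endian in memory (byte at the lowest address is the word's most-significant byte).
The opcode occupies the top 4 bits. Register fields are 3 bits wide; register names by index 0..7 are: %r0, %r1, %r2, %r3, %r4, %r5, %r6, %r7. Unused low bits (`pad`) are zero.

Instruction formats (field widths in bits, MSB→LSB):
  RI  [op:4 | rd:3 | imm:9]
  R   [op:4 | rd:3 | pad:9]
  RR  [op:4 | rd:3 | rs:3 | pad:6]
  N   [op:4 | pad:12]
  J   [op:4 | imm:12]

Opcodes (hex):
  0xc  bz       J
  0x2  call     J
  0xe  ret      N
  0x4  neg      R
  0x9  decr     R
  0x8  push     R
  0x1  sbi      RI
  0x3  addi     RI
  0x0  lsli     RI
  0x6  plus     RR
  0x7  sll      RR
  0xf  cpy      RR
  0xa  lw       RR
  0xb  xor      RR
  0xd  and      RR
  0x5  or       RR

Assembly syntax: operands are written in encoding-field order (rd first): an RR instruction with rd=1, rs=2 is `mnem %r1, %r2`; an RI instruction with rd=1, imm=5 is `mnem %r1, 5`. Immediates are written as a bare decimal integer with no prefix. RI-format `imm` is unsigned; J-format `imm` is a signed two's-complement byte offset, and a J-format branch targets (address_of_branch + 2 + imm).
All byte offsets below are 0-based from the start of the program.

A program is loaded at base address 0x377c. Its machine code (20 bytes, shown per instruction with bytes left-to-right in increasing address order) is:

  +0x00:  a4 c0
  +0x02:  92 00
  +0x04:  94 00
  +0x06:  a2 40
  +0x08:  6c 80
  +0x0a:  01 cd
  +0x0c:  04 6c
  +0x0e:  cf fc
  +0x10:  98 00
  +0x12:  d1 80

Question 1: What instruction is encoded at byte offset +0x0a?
@+0a  big-endian(01 cd) = 0x01cd
  opcode bits[15:12]=0x0: lsli/RI
  [11:9] rd=0 = %r0
  [8:0] imm=461 = 461

lsli %r0, 461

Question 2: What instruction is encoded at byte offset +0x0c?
[0c] 04 6c → 0x046c
  top 4b → 0x0 → lsli [RI]
  rd@[11:9]=0x2 ⇒ %r2
  imm@[8:0]=0x6c ⇒ 108

lsli %r2, 108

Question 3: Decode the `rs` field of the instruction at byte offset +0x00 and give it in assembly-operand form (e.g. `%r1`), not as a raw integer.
@+00  big-endian(a4 c0) = 0xa4c0
  op=0xa4c0>>12=0xa ⇒ lw (RR)
  [11:9] rd=2 = %r2
  [8:6] rs=3 = %r3

%r3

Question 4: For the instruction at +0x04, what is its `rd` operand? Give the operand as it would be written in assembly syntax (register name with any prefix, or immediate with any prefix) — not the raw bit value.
%r2

[04] 94 00 → 0x9400
  top 4b → 0x9 → decr [R]
  rd@[11:9]=0x2 ⇒ %r2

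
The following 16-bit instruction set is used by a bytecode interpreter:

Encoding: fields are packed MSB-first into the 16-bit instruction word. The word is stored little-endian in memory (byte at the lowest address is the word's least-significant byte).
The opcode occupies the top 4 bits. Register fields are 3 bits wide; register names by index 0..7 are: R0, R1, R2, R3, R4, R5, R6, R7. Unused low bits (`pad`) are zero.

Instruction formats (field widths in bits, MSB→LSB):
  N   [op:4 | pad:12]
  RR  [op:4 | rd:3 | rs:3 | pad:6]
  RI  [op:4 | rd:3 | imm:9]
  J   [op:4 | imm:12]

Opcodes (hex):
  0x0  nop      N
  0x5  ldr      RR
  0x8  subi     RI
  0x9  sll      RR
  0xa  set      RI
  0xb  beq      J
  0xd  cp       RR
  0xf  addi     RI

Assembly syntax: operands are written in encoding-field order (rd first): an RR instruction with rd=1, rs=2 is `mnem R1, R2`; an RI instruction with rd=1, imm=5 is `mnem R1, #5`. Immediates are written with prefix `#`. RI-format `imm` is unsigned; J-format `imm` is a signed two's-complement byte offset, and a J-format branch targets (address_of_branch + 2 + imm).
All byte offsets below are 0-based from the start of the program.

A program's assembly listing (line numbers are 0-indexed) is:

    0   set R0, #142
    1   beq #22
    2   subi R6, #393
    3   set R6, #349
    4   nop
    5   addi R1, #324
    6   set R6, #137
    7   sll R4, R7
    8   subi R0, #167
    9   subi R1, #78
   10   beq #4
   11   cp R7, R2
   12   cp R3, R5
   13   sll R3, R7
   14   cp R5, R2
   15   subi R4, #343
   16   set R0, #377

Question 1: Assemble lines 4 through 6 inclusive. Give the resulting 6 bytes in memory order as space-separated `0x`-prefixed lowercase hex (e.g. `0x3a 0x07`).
L4: nop op=0x0:4|pad=0:12 ⇒ 0x0000 ⇒ little 00 00
L5: addi op=0xf:4|rd=1:3|imm=324:9 ⇒ 0xf344 ⇒ little 44 f3
L6: set op=0xa:4|rd=6:3|imm=137:9 ⇒ 0xac89 ⇒ little 89 ac

0x00 0x00 0x44 0xf3 0x89 0xac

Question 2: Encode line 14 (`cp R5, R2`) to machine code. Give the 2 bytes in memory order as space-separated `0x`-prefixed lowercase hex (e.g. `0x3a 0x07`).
L14: cp op=0xd:4|rd=5:3|rs=2:3|pad=0:6 ⇒ 0xda80 ⇒ little 80 da

0x80 0xda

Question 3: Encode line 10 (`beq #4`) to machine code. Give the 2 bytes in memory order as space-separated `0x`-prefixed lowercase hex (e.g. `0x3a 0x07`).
0x04 0xb0

L10: beq op=0xb:4|imm=4:12 ⇒ 0xb004 ⇒ little 04 b0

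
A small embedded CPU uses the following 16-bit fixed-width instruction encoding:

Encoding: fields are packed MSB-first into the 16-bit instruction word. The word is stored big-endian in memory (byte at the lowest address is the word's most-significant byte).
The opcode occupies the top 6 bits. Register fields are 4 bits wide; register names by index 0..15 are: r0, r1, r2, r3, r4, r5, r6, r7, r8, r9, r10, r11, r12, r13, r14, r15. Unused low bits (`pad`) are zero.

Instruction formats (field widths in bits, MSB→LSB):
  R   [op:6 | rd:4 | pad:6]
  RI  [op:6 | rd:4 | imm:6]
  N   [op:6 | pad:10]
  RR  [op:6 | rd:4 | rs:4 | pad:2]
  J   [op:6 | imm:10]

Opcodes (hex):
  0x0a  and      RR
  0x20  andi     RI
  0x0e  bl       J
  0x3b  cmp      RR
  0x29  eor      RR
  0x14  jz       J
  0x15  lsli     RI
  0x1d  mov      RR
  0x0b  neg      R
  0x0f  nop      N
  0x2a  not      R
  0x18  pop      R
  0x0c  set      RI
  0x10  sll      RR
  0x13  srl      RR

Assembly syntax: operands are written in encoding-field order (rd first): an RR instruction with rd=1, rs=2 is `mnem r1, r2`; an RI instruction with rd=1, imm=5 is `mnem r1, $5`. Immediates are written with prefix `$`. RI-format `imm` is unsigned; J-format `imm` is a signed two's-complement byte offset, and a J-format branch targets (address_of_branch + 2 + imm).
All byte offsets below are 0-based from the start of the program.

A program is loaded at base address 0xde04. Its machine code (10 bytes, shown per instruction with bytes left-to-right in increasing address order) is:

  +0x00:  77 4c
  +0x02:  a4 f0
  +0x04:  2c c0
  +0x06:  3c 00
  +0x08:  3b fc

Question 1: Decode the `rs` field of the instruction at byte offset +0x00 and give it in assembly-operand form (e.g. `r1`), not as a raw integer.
off 0x00: read 77 4c as big → 0x774c
  top 6b → 0x1d → mov [RR]
  rd@[9:6]=0xd ⇒ r13
  rs@[5:2]=0x3 ⇒ r3

r3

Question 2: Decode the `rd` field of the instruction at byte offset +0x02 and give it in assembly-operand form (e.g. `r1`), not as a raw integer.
r3

@+02  big-endian(a4 f0) = 0xa4f0
  opcode bits[15:10]=0x29: eor/RR
  [9:6] rd=3 = r3
  [5:2] rs=12 = r12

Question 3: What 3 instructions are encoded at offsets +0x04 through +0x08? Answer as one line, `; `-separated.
neg r3; nop; bl $-4

+0x04: 2c c0 ⇒ word 0x2cc0 (big)
  op=0x2cc0>>10=0xb ⇒ neg (R)
  rd: (w>>6)&0xf=0x3 → r3
+0x06: 3c 00 ⇒ word 0x3c00 (big)
  op=0x3c00>>10=0xf ⇒ nop (N)
+0x08: 3b fc ⇒ word 0x3bfc (big)
  op=0x3bfc>>10=0xe ⇒ bl (J)
  imm: (w>>0)&0x3ff=0x3fc (s10→-4) → $-4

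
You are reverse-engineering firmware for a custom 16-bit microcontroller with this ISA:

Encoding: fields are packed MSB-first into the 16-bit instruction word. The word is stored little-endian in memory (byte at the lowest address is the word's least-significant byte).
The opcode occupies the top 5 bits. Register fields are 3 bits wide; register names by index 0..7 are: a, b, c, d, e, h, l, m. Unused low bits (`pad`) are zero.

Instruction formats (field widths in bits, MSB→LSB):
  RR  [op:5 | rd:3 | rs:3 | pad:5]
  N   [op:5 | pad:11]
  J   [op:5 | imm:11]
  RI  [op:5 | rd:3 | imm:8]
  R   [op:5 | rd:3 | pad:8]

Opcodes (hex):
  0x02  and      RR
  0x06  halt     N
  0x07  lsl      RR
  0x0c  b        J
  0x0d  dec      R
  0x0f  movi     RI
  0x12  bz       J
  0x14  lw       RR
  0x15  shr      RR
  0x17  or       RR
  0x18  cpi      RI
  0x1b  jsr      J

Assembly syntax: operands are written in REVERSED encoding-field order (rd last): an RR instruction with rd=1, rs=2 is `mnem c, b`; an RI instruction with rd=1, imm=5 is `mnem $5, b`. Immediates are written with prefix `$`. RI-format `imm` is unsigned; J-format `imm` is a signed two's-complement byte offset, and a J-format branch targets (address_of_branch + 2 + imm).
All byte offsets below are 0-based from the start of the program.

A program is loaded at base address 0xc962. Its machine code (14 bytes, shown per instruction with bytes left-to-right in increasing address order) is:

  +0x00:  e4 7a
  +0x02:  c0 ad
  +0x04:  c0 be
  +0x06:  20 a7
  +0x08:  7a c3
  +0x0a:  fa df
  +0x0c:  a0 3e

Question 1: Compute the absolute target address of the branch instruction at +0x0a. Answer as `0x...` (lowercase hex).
+0x0a: fa df ⇒ word 0xdffa (little)
  opcode bits[15:11]=0x1b: jsr/J
  imm@[10:0]=0x7fa (s11→-6) ⇒ $-6
  target = base 0xc962 + off 0x0a + 2 + imm -6 = 0xc968

0xc968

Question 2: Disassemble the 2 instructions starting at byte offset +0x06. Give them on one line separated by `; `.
lw b, m; cpi $122, d

[06] 20 a7 → 0xa720
  op=0xa720>>11=0x14 ⇒ lw (RR)
  rd@[10:8]=0x7 ⇒ m
  rs@[7:5]=0x1 ⇒ b
[08] 7a c3 → 0xc37a
  op=0xc37a>>11=0x18 ⇒ cpi (RI)
  rd@[10:8]=0x3 ⇒ d
  imm@[7:0]=0x7a ⇒ $122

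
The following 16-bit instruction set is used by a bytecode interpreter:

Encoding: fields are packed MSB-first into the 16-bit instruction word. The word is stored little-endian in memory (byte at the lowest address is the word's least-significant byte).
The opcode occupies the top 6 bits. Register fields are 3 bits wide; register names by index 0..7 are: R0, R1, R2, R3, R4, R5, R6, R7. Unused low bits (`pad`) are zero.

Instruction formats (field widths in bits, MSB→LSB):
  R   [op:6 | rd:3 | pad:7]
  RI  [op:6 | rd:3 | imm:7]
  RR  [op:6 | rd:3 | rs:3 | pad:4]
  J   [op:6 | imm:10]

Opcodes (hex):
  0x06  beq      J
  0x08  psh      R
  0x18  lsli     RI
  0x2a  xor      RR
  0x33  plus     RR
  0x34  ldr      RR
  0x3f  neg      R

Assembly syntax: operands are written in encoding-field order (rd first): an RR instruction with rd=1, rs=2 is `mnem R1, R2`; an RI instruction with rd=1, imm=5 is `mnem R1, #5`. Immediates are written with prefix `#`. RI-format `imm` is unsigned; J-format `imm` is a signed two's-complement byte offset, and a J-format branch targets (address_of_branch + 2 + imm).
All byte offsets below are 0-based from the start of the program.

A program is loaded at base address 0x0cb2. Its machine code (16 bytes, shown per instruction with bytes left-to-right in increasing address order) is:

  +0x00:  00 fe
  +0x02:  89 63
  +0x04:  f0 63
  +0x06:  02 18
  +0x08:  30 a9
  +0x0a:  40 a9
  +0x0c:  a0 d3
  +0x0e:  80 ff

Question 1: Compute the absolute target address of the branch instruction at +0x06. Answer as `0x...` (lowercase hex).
+0x06: 02 18 ⇒ word 0x1802 (little)
  op=0x1802>>10=0x6 ⇒ beq (J)
  [9:0] imm=2 = #2
  target = base 0x0cb2 + off 0x06 + 2 + imm 2 = 0x0cbc

0x0cbc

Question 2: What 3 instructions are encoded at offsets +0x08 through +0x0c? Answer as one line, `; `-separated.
xor R2, R3; xor R2, R4; ldr R7, R2

@+08  little-endian(30 a9) = 0xa930
  op=0xa930>>10=0x2a ⇒ xor (RR)
  [9:7] rd=2 = R2
  [6:4] rs=3 = R3
@+0a  little-endian(40 a9) = 0xa940
  op=0xa940>>10=0x2a ⇒ xor (RR)
  [9:7] rd=2 = R2
  [6:4] rs=4 = R4
@+0c  little-endian(a0 d3) = 0xd3a0
  op=0xd3a0>>10=0x34 ⇒ ldr (RR)
  [9:7] rd=7 = R7
  [6:4] rs=2 = R2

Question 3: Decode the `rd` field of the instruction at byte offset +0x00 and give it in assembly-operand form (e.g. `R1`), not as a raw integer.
R4

off 0x00: read 00 fe as little → 0xfe00
  op=0xfe00>>10=0x3f ⇒ neg (R)
  rd@[9:7]=0x4 ⇒ R4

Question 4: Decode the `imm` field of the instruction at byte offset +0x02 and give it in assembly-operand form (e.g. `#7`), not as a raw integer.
#9

@+02  little-endian(89 63) = 0x6389
  opcode bits[15:10]=0x18: lsli/RI
  rd: (w>>7)&0x7=0x7 → R7
  imm: (w>>0)&0x7f=0x9 → #9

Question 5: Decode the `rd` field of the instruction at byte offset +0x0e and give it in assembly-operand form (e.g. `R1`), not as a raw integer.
@+0e  little-endian(80 ff) = 0xff80
  top 6b → 0x3f → neg [R]
  [9:7] rd=7 = R7

R7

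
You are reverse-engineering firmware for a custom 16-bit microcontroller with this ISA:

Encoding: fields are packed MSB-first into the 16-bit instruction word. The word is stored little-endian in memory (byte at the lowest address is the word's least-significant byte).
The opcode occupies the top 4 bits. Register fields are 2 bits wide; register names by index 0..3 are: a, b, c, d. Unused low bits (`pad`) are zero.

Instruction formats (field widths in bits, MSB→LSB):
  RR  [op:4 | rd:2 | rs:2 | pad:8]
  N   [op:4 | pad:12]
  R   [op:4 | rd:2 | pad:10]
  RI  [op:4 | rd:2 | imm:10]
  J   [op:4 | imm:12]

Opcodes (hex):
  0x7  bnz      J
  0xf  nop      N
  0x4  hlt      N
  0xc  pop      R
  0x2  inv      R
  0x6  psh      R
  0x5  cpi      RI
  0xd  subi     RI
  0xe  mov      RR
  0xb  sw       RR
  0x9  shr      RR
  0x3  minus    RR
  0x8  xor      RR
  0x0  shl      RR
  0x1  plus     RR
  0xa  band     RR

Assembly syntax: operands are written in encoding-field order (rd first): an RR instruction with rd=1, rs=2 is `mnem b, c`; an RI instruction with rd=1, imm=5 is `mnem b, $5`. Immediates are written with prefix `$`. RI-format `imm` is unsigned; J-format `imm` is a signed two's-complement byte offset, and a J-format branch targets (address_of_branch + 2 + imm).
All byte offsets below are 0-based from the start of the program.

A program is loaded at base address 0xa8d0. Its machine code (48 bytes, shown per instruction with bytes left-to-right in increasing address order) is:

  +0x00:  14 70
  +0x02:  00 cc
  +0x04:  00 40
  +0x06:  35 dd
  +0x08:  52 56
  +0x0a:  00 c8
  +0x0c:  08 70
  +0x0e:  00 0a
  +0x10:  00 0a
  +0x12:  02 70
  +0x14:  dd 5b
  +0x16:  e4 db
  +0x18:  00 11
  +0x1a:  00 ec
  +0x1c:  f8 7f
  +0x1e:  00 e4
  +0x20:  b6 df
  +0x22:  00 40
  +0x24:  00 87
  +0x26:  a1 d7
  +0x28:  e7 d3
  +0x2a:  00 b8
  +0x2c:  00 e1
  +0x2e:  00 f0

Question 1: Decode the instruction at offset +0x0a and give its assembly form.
off 0x0a: read 00 c8 as little → 0xc800
  opcode bits[15:12]=0xc: pop/R
  rd@[11:10]=0x2 ⇒ c

pop c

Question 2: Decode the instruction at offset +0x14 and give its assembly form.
cpi c, $989

[14] dd 5b → 0x5bdd
  top 4b → 0x5 → cpi [RI]
  rd@[11:10]=0x2 ⇒ c
  imm@[9:0]=0x3dd ⇒ $989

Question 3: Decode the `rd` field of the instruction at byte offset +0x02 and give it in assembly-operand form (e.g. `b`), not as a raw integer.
d

[02] 00 cc → 0xcc00
  top 4b → 0xc → pop [R]
  [11:10] rd=3 = d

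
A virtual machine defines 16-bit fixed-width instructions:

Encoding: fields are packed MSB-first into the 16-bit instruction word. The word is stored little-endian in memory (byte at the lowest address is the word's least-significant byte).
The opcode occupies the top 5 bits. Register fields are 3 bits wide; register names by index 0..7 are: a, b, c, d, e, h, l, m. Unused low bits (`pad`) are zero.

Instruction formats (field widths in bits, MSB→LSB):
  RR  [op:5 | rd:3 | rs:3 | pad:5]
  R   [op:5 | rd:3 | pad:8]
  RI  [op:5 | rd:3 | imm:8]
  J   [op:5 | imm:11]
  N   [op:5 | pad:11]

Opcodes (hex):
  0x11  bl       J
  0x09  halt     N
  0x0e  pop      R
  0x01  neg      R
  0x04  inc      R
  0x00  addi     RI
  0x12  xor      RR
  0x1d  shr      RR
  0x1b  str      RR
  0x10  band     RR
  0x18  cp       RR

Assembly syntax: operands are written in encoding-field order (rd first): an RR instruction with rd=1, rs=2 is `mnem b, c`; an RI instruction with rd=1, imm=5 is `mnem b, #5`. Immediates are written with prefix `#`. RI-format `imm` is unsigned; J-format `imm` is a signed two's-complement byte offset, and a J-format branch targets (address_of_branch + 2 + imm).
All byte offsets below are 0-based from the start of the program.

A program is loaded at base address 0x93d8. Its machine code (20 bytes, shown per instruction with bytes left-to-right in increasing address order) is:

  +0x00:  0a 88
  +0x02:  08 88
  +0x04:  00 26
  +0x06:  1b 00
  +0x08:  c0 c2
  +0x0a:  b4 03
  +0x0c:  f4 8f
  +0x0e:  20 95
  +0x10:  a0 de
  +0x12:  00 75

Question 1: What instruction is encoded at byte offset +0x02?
+0x02: 08 88 ⇒ word 0x8808 (little)
  op=0x8808>>11=0x11 ⇒ bl (J)
  imm: (w>>0)&0x7ff=0x8 → #8

bl #8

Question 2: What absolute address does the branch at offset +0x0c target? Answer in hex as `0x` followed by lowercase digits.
0x93da

off 0x0c: read f4 8f as little → 0x8ff4
  op=0x8ff4>>11=0x11 ⇒ bl (J)
  [10:0] imm=2036 (s11→-12) = #-12
  target = base 0x93d8 + off 0x0c + 2 + imm -12 = 0x93da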